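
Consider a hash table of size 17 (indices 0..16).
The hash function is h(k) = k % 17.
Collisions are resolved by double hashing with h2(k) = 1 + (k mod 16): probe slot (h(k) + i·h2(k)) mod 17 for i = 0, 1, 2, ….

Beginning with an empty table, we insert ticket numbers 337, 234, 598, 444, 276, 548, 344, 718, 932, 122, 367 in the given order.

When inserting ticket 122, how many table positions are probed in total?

337 hashes to 14; slot 14 is free => place at 14.
234 hashes to 13; slot 13 is free => place at 13.
598 hashes to 3; slot 3 is free => place at 3.
444 hashes to 2; slot 2 is free => place at 2.
276 hashes to 4; slot 4 is free => place at 4.
548 hashes to 4, h2=5; 4 taken => place at 9.
344 hashes to 4, h2=9; 4,13 taken => place at 5.
718 hashes to 4, h2=15; 4,2 taken => place at 0.
932 hashes to 14, h2=5; 14,2 taken => place at 7.
122 hashes to 3, h2=11; 3,14 taken => place at 8.
367 hashes to 10; slot 10 is free => place at 10.
Table: [718, -, 444, 598, 276, 344, -, 932, 122, 548, 367, -, -, 234, 337, -, -]

3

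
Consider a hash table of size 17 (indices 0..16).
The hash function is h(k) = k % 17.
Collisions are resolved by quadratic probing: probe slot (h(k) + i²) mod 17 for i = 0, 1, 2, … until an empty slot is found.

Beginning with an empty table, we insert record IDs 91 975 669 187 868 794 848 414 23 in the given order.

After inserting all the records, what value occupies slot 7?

975

91 hashes to 6; slot 6 is free → place at 6.
975 hashes to 6; 6 taken → place at 7.
669 hashes to 6; 6,7 taken → place at 10.
187 hashes to 0; slot 0 is free → place at 0.
868 hashes to 1; slot 1 is free → place at 1.
794 hashes to 12; slot 12 is free → place at 12.
848 hashes to 15; slot 15 is free → place at 15.
414 hashes to 6; 6,7,10,15 taken → place at 5.
23 hashes to 6; 6,7,10,15,5 taken → place at 14.
Table: [187, 868, —, —, —, 414, 91, 975, —, —, 669, —, 794, —, 23, 848, —]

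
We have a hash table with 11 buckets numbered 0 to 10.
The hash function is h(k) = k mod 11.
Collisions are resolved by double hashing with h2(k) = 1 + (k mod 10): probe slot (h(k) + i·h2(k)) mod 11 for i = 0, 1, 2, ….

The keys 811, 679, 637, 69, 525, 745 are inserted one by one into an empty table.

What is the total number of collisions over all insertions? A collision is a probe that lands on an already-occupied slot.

811: h=8 → slot 8
679: h=8, h2=10, probe 8,7 → slot 7
637: h=10 → slot 10
69: h=3 → slot 3
525: h=8, h2=6, probe 8,3,9 → slot 9
745: h=8, h2=6, probe 8,3,9,4 → slot 4
Table: [∅, ∅, ∅, 69, 745, ∅, ∅, 679, 811, 525, 637]

6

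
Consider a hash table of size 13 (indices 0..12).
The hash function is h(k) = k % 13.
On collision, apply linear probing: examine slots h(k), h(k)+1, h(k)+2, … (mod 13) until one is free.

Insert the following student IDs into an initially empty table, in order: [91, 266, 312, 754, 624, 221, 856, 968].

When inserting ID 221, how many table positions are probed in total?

5

Insert 91: h=0, slot 0 empty -> index 0.
Insert 266: h=6, slot 6 empty -> index 6.
Insert 312: h=0, slot 0 occupied -> index 1.
Insert 754: h=0, slots 0,1 occupied -> index 2.
Insert 624: h=0, slots 0,1,2 occupied -> index 3.
Insert 221: h=0, slots 0,1,2,3 occupied -> index 4.
Insert 856: h=11, slot 11 empty -> index 11.
Insert 968: h=6, slot 6 occupied -> index 7.
Table: [91, 312, 754, 624, 221, _, 266, 968, _, _, _, 856, _]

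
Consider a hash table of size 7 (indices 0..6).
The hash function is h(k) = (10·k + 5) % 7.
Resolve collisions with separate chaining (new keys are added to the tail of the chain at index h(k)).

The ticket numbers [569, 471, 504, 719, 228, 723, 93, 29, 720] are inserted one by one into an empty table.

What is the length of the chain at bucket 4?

4

569 -> bucket 4
471 -> bucket 4 (collision)
504 -> bucket 5
719 -> bucket 6
228 -> bucket 3
723 -> bucket 4 (collision)
93 -> bucket 4 (collision)
29 -> bucket 1
720 -> bucket 2
Final buckets:
0: —
1: 29
2: 720
3: 228
4: 569 -> 471 -> 723 -> 93
5: 504
6: 719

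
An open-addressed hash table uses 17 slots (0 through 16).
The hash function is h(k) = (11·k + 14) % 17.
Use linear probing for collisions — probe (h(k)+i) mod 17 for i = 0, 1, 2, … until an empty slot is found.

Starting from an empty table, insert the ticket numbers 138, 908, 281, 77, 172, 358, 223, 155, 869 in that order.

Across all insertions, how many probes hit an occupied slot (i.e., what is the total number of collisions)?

12

Insert 138: h=2, slot 2 empty → index 2.
Insert 908: h=6, slot 6 empty → index 6.
Insert 281: h=11, slot 11 empty → index 11.
Insert 77: h=11, slot 11 occupied → index 12.
Insert 172: h=2, slot 2 occupied → index 3.
Insert 358: h=8, slot 8 empty → index 8.
Insert 223: h=2, slots 2,3 occupied → index 4.
Insert 155: h=2, slots 2,3,4 occupied → index 5.
Insert 869: h=2, slots 2,3,4,5,6 occupied → index 7.
Table: [_, _, 138, 172, 223, 155, 908, 869, 358, _, _, 281, 77, _, _, _, _]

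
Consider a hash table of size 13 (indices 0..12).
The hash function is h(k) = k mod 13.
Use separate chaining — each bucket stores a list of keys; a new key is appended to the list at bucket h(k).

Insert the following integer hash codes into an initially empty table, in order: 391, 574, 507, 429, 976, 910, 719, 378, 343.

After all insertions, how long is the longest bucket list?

3

Insert 391: h=1, bucket 1 empty → new chain.
Insert 574: h=2, bucket 2 empty → new chain.
Insert 507: h=0, bucket 0 empty → new chain.
Insert 429: h=0, bucket 0 nonempty → append to chain.
Insert 976: h=1, bucket 1 nonempty → append to chain.
Insert 910: h=0, bucket 0 nonempty → append to chain.
Insert 719: h=4, bucket 4 empty → new chain.
Insert 378: h=1, bucket 1 nonempty → append to chain.
Insert 343: h=5, bucket 5 empty → new chain.
Final buckets:
0: 507 -> 429 -> 910
1: 391 -> 976 -> 378
2: 574
3: .
4: 719
5: 343
6: .
7: .
8: .
9: .
10: .
11: .
12: .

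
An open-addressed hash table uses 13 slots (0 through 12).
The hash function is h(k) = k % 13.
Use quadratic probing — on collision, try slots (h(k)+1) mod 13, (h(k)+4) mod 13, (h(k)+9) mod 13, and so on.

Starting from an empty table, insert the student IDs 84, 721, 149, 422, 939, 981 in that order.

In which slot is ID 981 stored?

84 hashes to 6; slot 6 is free => place at 6.
721 hashes to 6; 6 taken => place at 7.
149 hashes to 6; 6,7 taken => place at 10.
422 hashes to 6; 6,7,10 taken => place at 2.
939 hashes to 3; slot 3 is free => place at 3.
981 hashes to 6; 6,7,10,2 taken => place at 9.
Table: [∅, ∅, 422, 939, ∅, ∅, 84, 721, ∅, 981, 149, ∅, ∅]

9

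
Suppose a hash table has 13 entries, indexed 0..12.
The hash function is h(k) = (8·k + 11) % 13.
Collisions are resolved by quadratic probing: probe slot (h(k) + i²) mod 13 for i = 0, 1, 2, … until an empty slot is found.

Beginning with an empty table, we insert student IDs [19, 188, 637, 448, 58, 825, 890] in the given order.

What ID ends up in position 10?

58

19: h=7 -> slot 7
188: h=7, probe 7,8 -> slot 8
637: h=11 -> slot 11
448: h=7, probe 7,8,11,3 -> slot 3
58: h=7, probe 7,8,11,3,10 -> slot 10
825: h=7, probe 7,8,11,3,10,6 -> slot 6
890: h=7, probe 7,8,11,3,10,6,4 -> slot 4
Table: [_, _, _, 448, 890, _, 825, 19, 188, _, 58, 637, _]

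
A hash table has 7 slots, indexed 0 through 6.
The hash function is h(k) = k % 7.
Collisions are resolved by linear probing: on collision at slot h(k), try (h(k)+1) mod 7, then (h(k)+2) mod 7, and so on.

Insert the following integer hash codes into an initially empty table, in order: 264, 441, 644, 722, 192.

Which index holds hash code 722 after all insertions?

Insert 264: h=5, slot 5 empty -> index 5.
Insert 441: h=0, slot 0 empty -> index 0.
Insert 644: h=0, slot 0 occupied -> index 1.
Insert 722: h=1, slot 1 occupied -> index 2.
Insert 192: h=3, slot 3 empty -> index 3.
Table: [441, 644, 722, 192, -, 264, -]

2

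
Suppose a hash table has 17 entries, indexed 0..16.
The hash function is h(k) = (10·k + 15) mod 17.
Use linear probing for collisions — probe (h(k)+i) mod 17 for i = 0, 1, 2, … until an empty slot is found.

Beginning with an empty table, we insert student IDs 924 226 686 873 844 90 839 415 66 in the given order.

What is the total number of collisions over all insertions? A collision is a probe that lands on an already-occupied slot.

7

924: h=7 → slot 7
226: h=14 → slot 14
686: h=7, probe 7,8 → slot 8
873: h=7, probe 7,8,9 → slot 9
844: h=6 → slot 6
90: h=14, probe 14,15 → slot 15
839: h=7, probe 7,8,9,10 → slot 10
415: h=0 → slot 0
66: h=12 → slot 12
Table: [415, ∅, ∅, ∅, ∅, ∅, 844, 924, 686, 873, 839, ∅, 66, ∅, 226, 90, ∅]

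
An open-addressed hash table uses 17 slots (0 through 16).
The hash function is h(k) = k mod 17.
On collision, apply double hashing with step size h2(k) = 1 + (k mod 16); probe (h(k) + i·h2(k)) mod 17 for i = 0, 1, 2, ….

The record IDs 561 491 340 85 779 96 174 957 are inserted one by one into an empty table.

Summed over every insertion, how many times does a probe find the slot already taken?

3

561: h=0 => slot 0
491: h=15 => slot 15
340: h=0, h2=5, probe 0,5 => slot 5
85: h=0, h2=6, probe 0,6 => slot 6
779: h=14 => slot 14
96: h=11 => slot 11
174: h=4 => slot 4
957: h=5, h2=14, probe 5,2 => slot 2
Table: [561, -, 957, -, 174, 340, 85, -, -, -, -, 96, -, -, 779, 491, -]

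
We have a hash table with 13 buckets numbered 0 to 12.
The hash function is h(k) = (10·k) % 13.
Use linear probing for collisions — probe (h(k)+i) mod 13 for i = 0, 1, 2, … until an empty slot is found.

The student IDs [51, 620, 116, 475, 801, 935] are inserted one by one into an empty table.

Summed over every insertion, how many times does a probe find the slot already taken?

4

Insert 51: h=3, slot 3 empty → index 3.
Insert 620: h=12, slot 12 empty → index 12.
Insert 116: h=3, slot 3 occupied → index 4.
Insert 475: h=5, slot 5 empty → index 5.
Insert 801: h=2, slot 2 empty → index 2.
Insert 935: h=3, slots 3,4,5 occupied → index 6.
Table: [—, —, 801, 51, 116, 475, 935, —, —, —, —, —, 620]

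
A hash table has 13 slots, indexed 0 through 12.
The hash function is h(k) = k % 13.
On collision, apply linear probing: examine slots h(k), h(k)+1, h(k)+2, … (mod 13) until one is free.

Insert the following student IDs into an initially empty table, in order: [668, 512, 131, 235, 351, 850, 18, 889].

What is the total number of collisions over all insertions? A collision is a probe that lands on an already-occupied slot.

11

Insert 668: h=5, slot 5 empty -> index 5.
Insert 512: h=5, slot 5 occupied -> index 6.
Insert 131: h=1, slot 1 empty -> index 1.
Insert 235: h=1, slot 1 occupied -> index 2.
Insert 351: h=0, slot 0 empty -> index 0.
Insert 850: h=5, slots 5,6 occupied -> index 7.
Insert 18: h=5, slots 5,6,7 occupied -> index 8.
Insert 889: h=5, slots 5,6,7,8 occupied -> index 9.
Table: [351, 131, 235, ., ., 668, 512, 850, 18, 889, ., ., .]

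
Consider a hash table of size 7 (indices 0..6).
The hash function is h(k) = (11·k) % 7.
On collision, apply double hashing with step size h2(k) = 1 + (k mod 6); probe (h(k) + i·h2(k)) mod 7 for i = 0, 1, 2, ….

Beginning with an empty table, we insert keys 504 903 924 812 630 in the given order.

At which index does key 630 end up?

504: h=0 -> slot 0
903: h=0, h2=4, probe 0,4 -> slot 4
924: h=0, h2=1, probe 0,1 -> slot 1
812: h=0, h2=3, probe 0,3 -> slot 3
630: h=0, h2=1, probe 0,1,2 -> slot 2
Table: [504, 924, 630, 812, 903, -, -]

2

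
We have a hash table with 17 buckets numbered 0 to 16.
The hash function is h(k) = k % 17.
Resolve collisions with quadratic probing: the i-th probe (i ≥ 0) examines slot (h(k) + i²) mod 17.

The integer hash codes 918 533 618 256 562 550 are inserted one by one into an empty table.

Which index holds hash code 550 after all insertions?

10

918 hashes to 0; slot 0 is free → place at 0.
533 hashes to 6; slot 6 is free → place at 6.
618 hashes to 6; 6 taken → place at 7.
256 hashes to 1; slot 1 is free → place at 1.
562 hashes to 1; 1 taken → place at 2.
550 hashes to 6; 6,7 taken → place at 10.
Table: [918, 256, 562, ., ., ., 533, 618, ., ., 550, ., ., ., ., ., .]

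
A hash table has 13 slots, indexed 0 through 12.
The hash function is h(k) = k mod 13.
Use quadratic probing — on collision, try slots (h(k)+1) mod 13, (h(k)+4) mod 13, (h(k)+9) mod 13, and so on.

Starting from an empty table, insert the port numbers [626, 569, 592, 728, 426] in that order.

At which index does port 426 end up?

Insert 626: h=2, slot 2 empty => index 2.
Insert 569: h=10, slot 10 empty => index 10.
Insert 592: h=7, slot 7 empty => index 7.
Insert 728: h=0, slot 0 empty => index 0.
Insert 426: h=10, slot 10 occupied => index 11.
Table: [728, ∅, 626, ∅, ∅, ∅, ∅, 592, ∅, ∅, 569, 426, ∅]

11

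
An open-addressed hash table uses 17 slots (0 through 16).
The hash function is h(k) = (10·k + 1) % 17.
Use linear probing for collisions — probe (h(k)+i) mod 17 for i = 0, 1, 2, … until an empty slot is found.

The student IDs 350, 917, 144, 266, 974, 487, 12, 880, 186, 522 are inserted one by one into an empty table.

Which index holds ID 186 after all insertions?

Insert 350: h=16, slot 16 empty -> index 16.
Insert 917: h=8, slot 8 empty -> index 8.
Insert 144: h=13, slot 13 empty -> index 13.
Insert 266: h=9, slot 9 empty -> index 9.
Insert 974: h=0, slot 0 empty -> index 0.
Insert 487: h=9, slot 9 occupied -> index 10.
Insert 12: h=2, slot 2 empty -> index 2.
Insert 880: h=12, slot 12 empty -> index 12.
Insert 186: h=8, slots 8,9,10 occupied -> index 11.
Insert 522: h=2, slot 2 occupied -> index 3.
Table: [974, -, 12, 522, -, -, -, -, 917, 266, 487, 186, 880, 144, -, -, 350]

11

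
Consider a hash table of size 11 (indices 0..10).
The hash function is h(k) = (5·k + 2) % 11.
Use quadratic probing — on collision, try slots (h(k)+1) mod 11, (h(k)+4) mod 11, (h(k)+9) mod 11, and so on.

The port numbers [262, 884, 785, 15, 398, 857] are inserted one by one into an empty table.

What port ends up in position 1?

262: h=3 → slot 3
884: h=0 → slot 0
785: h=0, probe 0,1 → slot 1
15: h=0, probe 0,1,4 → slot 4
398: h=1, probe 1,2 → slot 2
857: h=8 → slot 8
Table: [884, 785, 398, 262, 15, ., ., ., 857, ., .]

785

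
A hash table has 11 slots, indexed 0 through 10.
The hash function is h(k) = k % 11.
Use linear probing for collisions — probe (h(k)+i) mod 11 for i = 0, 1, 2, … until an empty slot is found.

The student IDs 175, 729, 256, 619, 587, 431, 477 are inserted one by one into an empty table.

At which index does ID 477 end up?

175 hashes to 10; slot 10 is free → place at 10.
729 hashes to 3; slot 3 is free → place at 3.
256 hashes to 3; 3 taken → place at 4.
619 hashes to 3; 3,4 taken → place at 5.
587 hashes to 4; 4,5 taken → place at 6.
431 hashes to 2; slot 2 is free → place at 2.
477 hashes to 4; 4,5,6 taken → place at 7.
Table: [_, _, 431, 729, 256, 619, 587, 477, _, _, 175]

7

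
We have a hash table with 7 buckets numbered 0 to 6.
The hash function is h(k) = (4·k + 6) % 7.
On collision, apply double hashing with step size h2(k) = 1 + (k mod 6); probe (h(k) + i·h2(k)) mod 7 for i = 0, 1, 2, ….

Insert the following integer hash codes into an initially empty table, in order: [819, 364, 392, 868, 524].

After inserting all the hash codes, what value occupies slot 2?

392

819 hashes to 6; slot 6 is free => place at 6.
364 hashes to 6, h2=5; 6 taken => place at 4.
392 hashes to 6, h2=3; 6 taken => place at 2.
868 hashes to 6, h2=5; 6,4,2 taken => place at 0.
524 hashes to 2, h2=3; 2 taken => place at 5.
Table: [868, —, 392, —, 364, 524, 819]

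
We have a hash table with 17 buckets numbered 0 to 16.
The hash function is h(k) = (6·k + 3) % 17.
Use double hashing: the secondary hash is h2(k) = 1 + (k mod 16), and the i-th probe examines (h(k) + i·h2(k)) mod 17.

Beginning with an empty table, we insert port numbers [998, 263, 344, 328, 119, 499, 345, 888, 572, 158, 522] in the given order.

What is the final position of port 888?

Insert 998: h=7, slot 7 empty → index 7.
Insert 263: h=0, slot 0 empty → index 0.
Insert 344: h=10, slot 10 empty → index 10.
Insert 328: h=16, slot 16 empty → index 16.
Insert 119: h=3, slot 3 empty → index 3.
Insert 499: h=5, slot 5 empty → index 5.
Insert 345: h=16, h2=10, slot 16 occupied → index 9.
Insert 888: h=10, h2=9, slot 10 occupied → index 2.
Insert 572: h=1, slot 1 empty → index 1.
Insert 158: h=16, h2=15, slot 16 occupied → index 14.
Insert 522: h=7, h2=11, slots 7,1 occupied → index 12.
Table: [263, 572, 888, 119, —, 499, —, 998, —, 345, 344, —, 522, —, 158, —, 328]

2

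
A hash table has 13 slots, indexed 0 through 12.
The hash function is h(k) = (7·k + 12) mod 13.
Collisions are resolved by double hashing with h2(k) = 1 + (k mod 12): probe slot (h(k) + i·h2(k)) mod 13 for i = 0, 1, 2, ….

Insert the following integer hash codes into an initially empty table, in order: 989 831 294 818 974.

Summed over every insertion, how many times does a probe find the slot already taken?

3

989: h=6 → slot 6
831: h=5 → slot 5
294: h=3 → slot 3
818: h=5, h2=3, probe 5,8 → slot 8
974: h=5, h2=3, probe 5,8,11 → slot 11
Table: [-, -, -, 294, -, 831, 989, -, 818, -, -, 974, -]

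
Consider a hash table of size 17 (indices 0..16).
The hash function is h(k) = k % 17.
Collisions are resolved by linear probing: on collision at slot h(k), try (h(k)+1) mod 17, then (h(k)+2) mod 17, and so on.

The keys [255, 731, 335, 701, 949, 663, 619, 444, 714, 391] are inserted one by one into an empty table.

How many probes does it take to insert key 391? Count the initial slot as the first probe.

7

255: h=0 => slot 0
731: h=0, probe 0,1 => slot 1
335: h=12 => slot 12
701: h=4 => slot 4
949: h=14 => slot 14
663: h=0, probe 0,1,2 => slot 2
619: h=7 => slot 7
444: h=2, probe 2,3 => slot 3
714: h=0, probe 0,1,2,3,4,5 => slot 5
391: h=0, probe 0,1,2,3,4,5,6 => slot 6
Table: [255, 731, 663, 444, 701, 714, 391, 619, _, _, _, _, 335, _, 949, _, _]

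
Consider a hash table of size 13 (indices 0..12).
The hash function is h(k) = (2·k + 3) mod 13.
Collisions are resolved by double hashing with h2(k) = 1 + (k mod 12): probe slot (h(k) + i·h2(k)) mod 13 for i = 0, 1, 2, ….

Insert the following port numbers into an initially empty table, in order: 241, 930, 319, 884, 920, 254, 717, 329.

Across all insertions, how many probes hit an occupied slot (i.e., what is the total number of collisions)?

Insert 241: h=4, slot 4 empty -> index 4.
Insert 930: h=4, h2=7, slot 4 occupied -> index 11.
Insert 319: h=4, h2=8, slot 4 occupied -> index 12.
Insert 884: h=3, slot 3 empty -> index 3.
Insert 920: h=10, slot 10 empty -> index 10.
Insert 254: h=4, h2=3, slot 4 occupied -> index 7.
Insert 717: h=7, h2=10, slots 7,4 occupied -> index 1.
Insert 329: h=11, h2=6, slots 11,4,10,3 occupied -> index 9.
Table: [—, 717, —, 884, 241, —, —, 254, —, 329, 920, 930, 319]

9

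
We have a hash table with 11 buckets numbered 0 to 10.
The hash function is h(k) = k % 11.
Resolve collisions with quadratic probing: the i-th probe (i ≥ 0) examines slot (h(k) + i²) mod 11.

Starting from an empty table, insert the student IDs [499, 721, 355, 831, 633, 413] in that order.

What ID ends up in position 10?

499: h=4 -> slot 4
721: h=6 -> slot 6
355: h=3 -> slot 3
831: h=6, probe 6,7 -> slot 7
633: h=6, probe 6,7,10 -> slot 10
413: h=6, probe 6,7,10,4,0 -> slot 0
Table: [413, —, —, 355, 499, —, 721, 831, —, —, 633]

633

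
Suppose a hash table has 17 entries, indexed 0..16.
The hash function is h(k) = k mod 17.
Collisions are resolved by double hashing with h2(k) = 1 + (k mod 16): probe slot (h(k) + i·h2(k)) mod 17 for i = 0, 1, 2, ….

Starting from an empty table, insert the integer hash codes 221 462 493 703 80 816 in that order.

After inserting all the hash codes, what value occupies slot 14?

493

221 hashes to 0; slot 0 is free -> place at 0.
462 hashes to 3; slot 3 is free -> place at 3.
493 hashes to 0, h2=14; 0 taken -> place at 14.
703 hashes to 6; slot 6 is free -> place at 6.
80 hashes to 12; slot 12 is free -> place at 12.
816 hashes to 0, h2=1; 0 taken -> place at 1.
Table: [221, 816, -, 462, -, -, 703, -, -, -, -, -, 80, -, 493, -, -]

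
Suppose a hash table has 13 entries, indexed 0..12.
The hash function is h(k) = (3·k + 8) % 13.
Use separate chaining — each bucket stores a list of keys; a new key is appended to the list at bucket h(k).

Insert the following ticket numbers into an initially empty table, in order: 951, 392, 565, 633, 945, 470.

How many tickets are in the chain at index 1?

3

951 → bucket 1
392 → bucket 1 (collision)
565 → bucket 0
633 → bucket 9
945 → bucket 9 (collision)
470 → bucket 1 (collision)
Final buckets:
0: 565
1: 951 -> 392 -> 470
2: ∅
3: ∅
4: ∅
5: ∅
6: ∅
7: ∅
8: ∅
9: 633 -> 945
10: ∅
11: ∅
12: ∅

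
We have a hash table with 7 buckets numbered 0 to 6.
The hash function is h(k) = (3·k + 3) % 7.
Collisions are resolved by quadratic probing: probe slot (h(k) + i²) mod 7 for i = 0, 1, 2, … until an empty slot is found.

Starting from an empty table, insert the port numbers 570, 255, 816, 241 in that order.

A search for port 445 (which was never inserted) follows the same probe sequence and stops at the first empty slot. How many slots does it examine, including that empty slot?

570 hashes to 5; slot 5 is free → place at 5.
255 hashes to 5; 5 taken → place at 6.
816 hashes to 1; slot 1 is free → place at 1.
241 hashes to 5; 5,6 taken → place at 2.
Table: [—, 816, 241, —, —, 570, 255]
Lookup 445: h=1, probe 1,2,5,3 → slot 3 empty, not found.

4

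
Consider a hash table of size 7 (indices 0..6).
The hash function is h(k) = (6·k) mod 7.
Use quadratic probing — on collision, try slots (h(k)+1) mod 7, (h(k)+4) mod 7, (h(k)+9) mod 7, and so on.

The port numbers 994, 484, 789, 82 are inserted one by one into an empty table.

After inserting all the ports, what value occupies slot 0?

994 hashes to 0; slot 0 is free → place at 0.
484 hashes to 6; slot 6 is free → place at 6.
789 hashes to 2; slot 2 is free → place at 2.
82 hashes to 2; 2 taken → place at 3.
Table: [994, ., 789, 82, ., ., 484]

994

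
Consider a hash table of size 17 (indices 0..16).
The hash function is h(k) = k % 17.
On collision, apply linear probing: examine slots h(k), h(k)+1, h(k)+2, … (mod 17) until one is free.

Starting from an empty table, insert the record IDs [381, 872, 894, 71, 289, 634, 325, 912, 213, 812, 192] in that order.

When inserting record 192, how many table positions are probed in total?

Insert 381: h=7, slot 7 empty -> index 7.
Insert 872: h=5, slot 5 empty -> index 5.
Insert 894: h=10, slot 10 empty -> index 10.
Insert 71: h=3, slot 3 empty -> index 3.
Insert 289: h=0, slot 0 empty -> index 0.
Insert 634: h=5, slot 5 occupied -> index 6.
Insert 325: h=2, slot 2 empty -> index 2.
Insert 912: h=11, slot 11 empty -> index 11.
Insert 213: h=9, slot 9 empty -> index 9.
Insert 812: h=13, slot 13 empty -> index 13.
Insert 192: h=5, slots 5,6,7 occupied -> index 8.
Table: [289, ., 325, 71, ., 872, 634, 381, 192, 213, 894, 912, ., 812, ., ., .]

4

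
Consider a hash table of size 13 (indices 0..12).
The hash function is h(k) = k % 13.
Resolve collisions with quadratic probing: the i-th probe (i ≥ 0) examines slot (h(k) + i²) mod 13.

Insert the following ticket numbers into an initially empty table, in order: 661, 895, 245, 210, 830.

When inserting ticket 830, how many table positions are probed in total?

4

Insert 661: h=11, slot 11 empty -> index 11.
Insert 895: h=11, slot 11 occupied -> index 12.
Insert 245: h=11, slots 11,12 occupied -> index 2.
Insert 210: h=2, slot 2 occupied -> index 3.
Insert 830: h=11, slots 11,12,2 occupied -> index 7.
Table: [—, —, 245, 210, —, —, —, 830, —, —, —, 661, 895]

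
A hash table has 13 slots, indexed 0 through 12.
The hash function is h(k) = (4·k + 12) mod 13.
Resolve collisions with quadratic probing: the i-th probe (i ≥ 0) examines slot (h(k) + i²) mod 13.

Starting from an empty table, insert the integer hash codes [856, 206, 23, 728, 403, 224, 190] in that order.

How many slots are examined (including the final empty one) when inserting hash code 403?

856 hashes to 4; slot 4 is free => place at 4.
206 hashes to 4; 4 taken => place at 5.
23 hashes to 0; slot 0 is free => place at 0.
728 hashes to 12; slot 12 is free => place at 12.
403 hashes to 12; 12,0 taken => place at 3.
224 hashes to 11; slot 11 is free => place at 11.
190 hashes to 5; 5 taken => place at 6.
Table: [23, _, _, 403, 856, 206, 190, _, _, _, _, 224, 728]

3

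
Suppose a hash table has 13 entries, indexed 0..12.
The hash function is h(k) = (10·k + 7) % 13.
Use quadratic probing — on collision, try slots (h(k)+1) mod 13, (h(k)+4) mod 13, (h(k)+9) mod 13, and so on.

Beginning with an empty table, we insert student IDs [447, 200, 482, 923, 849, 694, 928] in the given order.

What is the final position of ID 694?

447 hashes to 5; slot 5 is free → place at 5.
200 hashes to 5; 5 taken → place at 6.
482 hashes to 4; slot 4 is free → place at 4.
923 hashes to 7; slot 7 is free → place at 7.
849 hashes to 8; slot 8 is free → place at 8.
694 hashes to 5; 5,6 taken → place at 9.
928 hashes to 5; 5,6,9 taken → place at 1.
Table: [—, 928, —, —, 482, 447, 200, 923, 849, 694, —, —, —]

9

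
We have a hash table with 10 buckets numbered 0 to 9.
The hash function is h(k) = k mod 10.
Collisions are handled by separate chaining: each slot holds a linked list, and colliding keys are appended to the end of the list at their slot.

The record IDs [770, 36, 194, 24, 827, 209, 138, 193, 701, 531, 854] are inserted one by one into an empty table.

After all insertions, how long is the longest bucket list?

Insert 770: h=0, bucket 0 empty -> new chain.
Insert 36: h=6, bucket 6 empty -> new chain.
Insert 194: h=4, bucket 4 empty -> new chain.
Insert 24: h=4, bucket 4 nonempty -> append to chain.
Insert 827: h=7, bucket 7 empty -> new chain.
Insert 209: h=9, bucket 9 empty -> new chain.
Insert 138: h=8, bucket 8 empty -> new chain.
Insert 193: h=3, bucket 3 empty -> new chain.
Insert 701: h=1, bucket 1 empty -> new chain.
Insert 531: h=1, bucket 1 nonempty -> append to chain.
Insert 854: h=4, bucket 4 nonempty -> append to chain.
Final buckets:
0: 770
1: 701 -> 531
2: ∅
3: 193
4: 194 -> 24 -> 854
5: ∅
6: 36
7: 827
8: 138
9: 209

3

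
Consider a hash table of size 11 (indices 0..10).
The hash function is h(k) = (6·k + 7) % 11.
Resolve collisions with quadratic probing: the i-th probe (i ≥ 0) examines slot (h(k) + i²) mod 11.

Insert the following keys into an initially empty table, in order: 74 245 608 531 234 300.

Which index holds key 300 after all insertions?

74 hashes to 0; slot 0 is free -> place at 0.
245 hashes to 3; slot 3 is free -> place at 3.
608 hashes to 3; 3 taken -> place at 4.
531 hashes to 3; 3,4 taken -> place at 7.
234 hashes to 3; 3,4,7 taken -> place at 1.
300 hashes to 3; 3,4,7,1 taken -> place at 8.
Table: [74, 234, ., 245, 608, ., ., 531, 300, ., .]

8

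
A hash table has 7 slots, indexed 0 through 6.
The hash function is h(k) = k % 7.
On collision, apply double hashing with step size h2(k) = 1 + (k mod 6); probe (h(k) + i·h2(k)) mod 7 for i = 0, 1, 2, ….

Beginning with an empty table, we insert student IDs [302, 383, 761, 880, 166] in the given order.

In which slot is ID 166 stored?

Insert 302: h=1, slot 1 empty -> index 1.
Insert 383: h=5, slot 5 empty -> index 5.
Insert 761: h=5, h2=6, slot 5 occupied -> index 4.
Insert 880: h=5, h2=5, slot 5 occupied -> index 3.
Insert 166: h=5, h2=5, slots 5,3,1 occupied -> index 6.
Table: [_, 302, _, 880, 761, 383, 166]

6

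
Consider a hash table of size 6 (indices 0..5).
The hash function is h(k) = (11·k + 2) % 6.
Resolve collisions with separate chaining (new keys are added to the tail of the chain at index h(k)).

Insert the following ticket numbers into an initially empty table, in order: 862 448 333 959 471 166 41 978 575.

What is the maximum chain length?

3

862 -> bucket 4
448 -> bucket 4 (collision)
333 -> bucket 5
959 -> bucket 3
471 -> bucket 5 (collision)
166 -> bucket 4 (collision)
41 -> bucket 3 (collision)
978 -> bucket 2
575 -> bucket 3 (collision)
Final buckets:
0: .
1: .
2: 978
3: 959 -> 41 -> 575
4: 862 -> 448 -> 166
5: 333 -> 471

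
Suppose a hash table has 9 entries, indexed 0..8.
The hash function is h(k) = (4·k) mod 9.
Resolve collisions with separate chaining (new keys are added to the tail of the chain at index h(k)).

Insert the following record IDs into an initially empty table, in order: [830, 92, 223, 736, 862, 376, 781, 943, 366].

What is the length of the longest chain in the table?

6

Insert 830: h=8, bucket 8 empty → new chain.
Insert 92: h=8, bucket 8 nonempty → append to chain.
Insert 223: h=1, bucket 1 empty → new chain.
Insert 736: h=1, bucket 1 nonempty → append to chain.
Insert 862: h=1, bucket 1 nonempty → append to chain.
Insert 376: h=1, bucket 1 nonempty → append to chain.
Insert 781: h=1, bucket 1 nonempty → append to chain.
Insert 943: h=1, bucket 1 nonempty → append to chain.
Insert 366: h=6, bucket 6 empty → new chain.
Final buckets:
0: _
1: 223 -> 736 -> 862 -> 376 -> 781 -> 943
2: _
3: _
4: _
5: _
6: 366
7: _
8: 830 -> 92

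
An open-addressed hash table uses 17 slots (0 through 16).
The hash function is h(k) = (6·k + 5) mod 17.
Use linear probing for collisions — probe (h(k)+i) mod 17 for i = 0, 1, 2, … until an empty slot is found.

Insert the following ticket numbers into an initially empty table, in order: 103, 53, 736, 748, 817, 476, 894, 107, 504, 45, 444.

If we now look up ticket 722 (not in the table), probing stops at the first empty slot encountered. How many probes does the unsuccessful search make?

103: h=11 => slot 11
53: h=0 => slot 0
736: h=1 => slot 1
748: h=5 => slot 5
817: h=11, probe 11,12 => slot 12
476: h=5, probe 5,6 => slot 6
894: h=14 => slot 14
107: h=1, probe 1,2 => slot 2
504: h=3 => slot 3
45: h=3, probe 3,4 => slot 4
444: h=0, probe 0,1,2,3,4,5,6,7 => slot 7
Table: [53, 736, 107, 504, 45, 748, 476, 444, _, _, _, 103, 817, _, 894, _, _]
Lookup 722: h=2, probe 2,3,4,5,6,7,8 → slot 8 empty, not found.

7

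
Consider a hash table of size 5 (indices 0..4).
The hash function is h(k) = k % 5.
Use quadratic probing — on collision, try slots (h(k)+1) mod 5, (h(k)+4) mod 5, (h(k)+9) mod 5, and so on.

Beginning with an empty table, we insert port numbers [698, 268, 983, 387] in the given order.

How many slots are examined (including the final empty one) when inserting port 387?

3

698 hashes to 3; slot 3 is free → place at 3.
268 hashes to 3; 3 taken → place at 4.
983 hashes to 3; 3,4 taken → place at 2.
387 hashes to 2; 2,3 taken → place at 1.
Table: [_, 387, 983, 698, 268]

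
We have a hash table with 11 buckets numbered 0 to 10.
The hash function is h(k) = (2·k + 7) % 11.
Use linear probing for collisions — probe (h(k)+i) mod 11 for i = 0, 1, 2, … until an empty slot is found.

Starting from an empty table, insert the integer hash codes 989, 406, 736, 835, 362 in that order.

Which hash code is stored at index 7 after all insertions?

736

Insert 989: h=5, slot 5 empty => index 5.
Insert 406: h=5, slot 5 occupied => index 6.
Insert 736: h=5, slots 5,6 occupied => index 7.
Insert 835: h=5, slots 5,6,7 occupied => index 8.
Insert 362: h=5, slots 5,6,7,8 occupied => index 9.
Table: [_, _, _, _, _, 989, 406, 736, 835, 362, _]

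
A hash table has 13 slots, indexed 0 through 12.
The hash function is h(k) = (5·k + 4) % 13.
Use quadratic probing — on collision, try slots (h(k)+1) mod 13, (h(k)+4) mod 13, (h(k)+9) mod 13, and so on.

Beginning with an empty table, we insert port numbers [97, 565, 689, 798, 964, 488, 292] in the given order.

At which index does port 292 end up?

12

97 hashes to 8; slot 8 is free -> place at 8.
565 hashes to 8; 8 taken -> place at 9.
689 hashes to 4; slot 4 is free -> place at 4.
798 hashes to 3; slot 3 is free -> place at 3.
964 hashes to 1; slot 1 is free -> place at 1.
488 hashes to 0; slot 0 is free -> place at 0.
292 hashes to 8; 8,9 taken -> place at 12.
Table: [488, 964, ∅, 798, 689, ∅, ∅, ∅, 97, 565, ∅, ∅, 292]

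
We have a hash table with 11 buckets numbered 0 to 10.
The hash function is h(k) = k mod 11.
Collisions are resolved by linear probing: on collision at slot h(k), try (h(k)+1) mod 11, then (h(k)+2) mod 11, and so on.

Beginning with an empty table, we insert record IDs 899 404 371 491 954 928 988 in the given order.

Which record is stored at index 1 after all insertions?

Insert 899: h=8, slot 8 empty => index 8.
Insert 404: h=8, slot 8 occupied => index 9.
Insert 371: h=8, slots 8,9 occupied => index 10.
Insert 491: h=7, slot 7 empty => index 7.
Insert 954: h=8, slots 8,9,10 occupied => index 0.
Insert 928: h=4, slot 4 empty => index 4.
Insert 988: h=9, slots 9,10,0 occupied => index 1.
Table: [954, 988, -, -, 928, -, -, 491, 899, 404, 371]

988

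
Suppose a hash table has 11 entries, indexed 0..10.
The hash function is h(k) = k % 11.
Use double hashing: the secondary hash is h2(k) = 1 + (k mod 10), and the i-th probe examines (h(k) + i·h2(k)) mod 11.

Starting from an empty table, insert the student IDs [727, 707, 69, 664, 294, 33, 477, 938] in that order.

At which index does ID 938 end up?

727: h=1 → slot 1
707: h=3 → slot 3
69: h=3, h2=10, probe 3,2 → slot 2
664: h=4 → slot 4
294: h=8 → slot 8
33: h=0 → slot 0
477: h=4, h2=8, probe 4,1,9 → slot 9
938: h=3, h2=9, probe 3,1,10 → slot 10
Table: [33, 727, 69, 707, 664, ∅, ∅, ∅, 294, 477, 938]

10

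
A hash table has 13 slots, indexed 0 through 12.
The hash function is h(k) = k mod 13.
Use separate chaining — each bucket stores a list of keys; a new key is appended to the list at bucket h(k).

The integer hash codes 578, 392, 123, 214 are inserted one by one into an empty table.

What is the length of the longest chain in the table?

578 → bucket 6
392 → bucket 2
123 → bucket 6 (collision)
214 → bucket 6 (collision)
Final buckets:
0: —
1: —
2: 392
3: —
4: —
5: —
6: 578 -> 123 -> 214
7: —
8: —
9: —
10: —
11: —
12: —

3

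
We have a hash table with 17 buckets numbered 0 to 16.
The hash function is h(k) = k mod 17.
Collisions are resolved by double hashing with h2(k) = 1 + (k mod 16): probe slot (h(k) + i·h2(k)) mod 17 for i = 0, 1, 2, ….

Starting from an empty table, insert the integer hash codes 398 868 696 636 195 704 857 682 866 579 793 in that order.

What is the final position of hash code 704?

9

398: h=7 => slot 7
868: h=1 => slot 1
696: h=16 => slot 16
636: h=7, h2=13, probe 7,3 => slot 3
195: h=8 => slot 8
704: h=7, h2=1, probe 7,8,9 => slot 9
857: h=7, h2=10, probe 7,0 => slot 0
682: h=2 => slot 2
866: h=16, h2=3, probe 16,2,5 => slot 5
579: h=1, h2=4, probe 1,5,9,13 => slot 13
793: h=11 => slot 11
Table: [857, 868, 682, 636, -, 866, -, 398, 195, 704, -, 793, -, 579, -, -, 696]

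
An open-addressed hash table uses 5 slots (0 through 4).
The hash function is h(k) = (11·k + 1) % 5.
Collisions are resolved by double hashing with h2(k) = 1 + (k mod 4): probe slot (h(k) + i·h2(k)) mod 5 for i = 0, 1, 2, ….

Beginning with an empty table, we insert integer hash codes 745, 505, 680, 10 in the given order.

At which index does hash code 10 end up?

4

745 hashes to 1; slot 1 is free → place at 1.
505 hashes to 1, h2=2; 1 taken → place at 3.
680 hashes to 1, h2=1; 1 taken → place at 2.
10 hashes to 1, h2=3; 1 taken → place at 4.
Table: [—, 745, 680, 505, 10]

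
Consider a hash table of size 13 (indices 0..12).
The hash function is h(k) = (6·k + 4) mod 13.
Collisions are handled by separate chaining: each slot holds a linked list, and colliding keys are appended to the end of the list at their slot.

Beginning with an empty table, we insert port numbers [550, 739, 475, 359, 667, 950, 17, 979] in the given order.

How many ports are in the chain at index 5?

550 -> bucket 2
739 -> bucket 5
475 -> bucket 7
359 -> bucket 0
667 -> bucket 2 (collision)
950 -> bucket 10
17 -> bucket 2 (collision)
979 -> bucket 2 (collision)
Final buckets:
0: 359
1: ∅
2: 550 -> 667 -> 17 -> 979
3: ∅
4: ∅
5: 739
6: ∅
7: 475
8: ∅
9: ∅
10: 950
11: ∅
12: ∅

1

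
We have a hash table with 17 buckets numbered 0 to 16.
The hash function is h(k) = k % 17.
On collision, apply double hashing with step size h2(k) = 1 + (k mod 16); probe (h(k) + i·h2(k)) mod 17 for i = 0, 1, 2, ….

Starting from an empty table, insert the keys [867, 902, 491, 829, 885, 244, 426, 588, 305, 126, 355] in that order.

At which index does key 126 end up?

Insert 867: h=0, slot 0 empty -> index 0.
Insert 902: h=1, slot 1 empty -> index 1.
Insert 491: h=15, slot 15 empty -> index 15.
Insert 829: h=13, slot 13 empty -> index 13.
Insert 885: h=1, h2=6, slot 1 occupied -> index 7.
Insert 244: h=6, slot 6 empty -> index 6.
Insert 426: h=1, h2=11, slot 1 occupied -> index 12.
Insert 588: h=10, slot 10 empty -> index 10.
Insert 305: h=16, slot 16 empty -> index 16.
Insert 126: h=7, h2=15, slot 7 occupied -> index 5.
Insert 355: h=15, h2=4, slot 15 occupied -> index 2.
Table: [867, 902, 355, —, —, 126, 244, 885, —, —, 588, —, 426, 829, —, 491, 305]

5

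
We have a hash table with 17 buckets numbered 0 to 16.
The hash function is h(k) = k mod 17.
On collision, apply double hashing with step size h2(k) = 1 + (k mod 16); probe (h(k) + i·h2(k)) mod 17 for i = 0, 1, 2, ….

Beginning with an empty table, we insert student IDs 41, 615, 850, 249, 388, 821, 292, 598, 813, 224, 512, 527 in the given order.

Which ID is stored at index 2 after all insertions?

41 hashes to 7; slot 7 is free → place at 7.
615 hashes to 3; slot 3 is free → place at 3.
850 hashes to 0; slot 0 is free → place at 0.
249 hashes to 11; slot 11 is free → place at 11.
388 hashes to 14; slot 14 is free → place at 14.
821 hashes to 5; slot 5 is free → place at 5.
292 hashes to 3, h2=5; 3 taken → place at 8.
598 hashes to 3, h2=7; 3 taken → place at 10.
813 hashes to 14, h2=14; 14,11,8,5 taken → place at 2.
224 hashes to 3, h2=1; 3 taken → place at 4.
512 hashes to 2, h2=1; 2,3,4,5 taken → place at 6.
527 hashes to 0, h2=16; 0 taken → place at 16.
Table: [850, —, 813, 615, 224, 821, 512, 41, 292, —, 598, 249, —, —, 388, —, 527]

813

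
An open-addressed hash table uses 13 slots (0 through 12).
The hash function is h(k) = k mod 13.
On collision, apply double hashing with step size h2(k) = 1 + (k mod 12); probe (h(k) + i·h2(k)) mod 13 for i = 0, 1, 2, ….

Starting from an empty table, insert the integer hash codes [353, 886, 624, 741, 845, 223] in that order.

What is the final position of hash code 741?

353: h=2 → slot 2
886: h=2, h2=11, probe 2,0 → slot 0
624: h=0, h2=1, probe 0,1 → slot 1
741: h=0, h2=10, probe 0,10 → slot 10
845: h=0, h2=6, probe 0,6 → slot 6
223: h=2, h2=8, probe 2,10,5 → slot 5
Table: [886, 624, 353, ∅, ∅, 223, 845, ∅, ∅, ∅, 741, ∅, ∅]

10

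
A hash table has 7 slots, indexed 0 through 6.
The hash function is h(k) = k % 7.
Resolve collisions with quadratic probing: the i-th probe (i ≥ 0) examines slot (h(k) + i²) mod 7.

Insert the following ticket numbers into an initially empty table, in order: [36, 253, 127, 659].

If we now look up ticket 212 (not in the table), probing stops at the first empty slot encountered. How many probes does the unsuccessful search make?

36: h=1 => slot 1
253: h=1, probe 1,2 => slot 2
127: h=1, probe 1,2,5 => slot 5
659: h=1, probe 1,2,5,3 => slot 3
Table: [., 36, 253, 659, ., 127, .]
Lookup 212: h=2, probe 2,3,6 → slot 6 empty, not found.

3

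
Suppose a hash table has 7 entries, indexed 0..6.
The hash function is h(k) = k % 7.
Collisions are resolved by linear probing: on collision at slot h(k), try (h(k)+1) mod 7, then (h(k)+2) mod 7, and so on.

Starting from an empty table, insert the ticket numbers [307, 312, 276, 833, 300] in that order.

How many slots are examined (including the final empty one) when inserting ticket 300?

307 hashes to 6; slot 6 is free -> place at 6.
312 hashes to 4; slot 4 is free -> place at 4.
276 hashes to 3; slot 3 is free -> place at 3.
833 hashes to 0; slot 0 is free -> place at 0.
300 hashes to 6; 6,0 taken -> place at 1.
Table: [833, 300, ., 276, 312, ., 307]

3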